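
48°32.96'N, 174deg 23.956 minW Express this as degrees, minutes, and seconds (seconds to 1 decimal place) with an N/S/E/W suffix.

48°32′57.6″ N, 174°23′57.4″ W

φ: 32.96000′ → 32′ and 0.96000 × 60 = 57.600″
Longitude: 23.95600′ → 23′ and 0.95600 × 60 = 57.360″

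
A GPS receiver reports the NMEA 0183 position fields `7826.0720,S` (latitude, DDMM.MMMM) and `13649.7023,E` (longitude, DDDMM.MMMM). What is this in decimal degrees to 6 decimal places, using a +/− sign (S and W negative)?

Lat: split at 2 digits → 78° and 26.072′; 78 + 26.072/60 = 78.4345333
hemisphere S, so the sign is −
Longitude: split at 3 digits → 136° and 49.7023′; 136 + 49.7023/60 = 136.8283717
E → positive

-78.434533, 136.828372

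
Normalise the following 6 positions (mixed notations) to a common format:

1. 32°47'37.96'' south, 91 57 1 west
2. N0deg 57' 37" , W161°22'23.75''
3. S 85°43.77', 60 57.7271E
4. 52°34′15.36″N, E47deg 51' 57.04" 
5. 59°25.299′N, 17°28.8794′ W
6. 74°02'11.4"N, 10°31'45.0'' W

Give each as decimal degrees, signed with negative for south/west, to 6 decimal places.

1. -32.793878, -91.950278
2. 0.960278, -161.373264
3. -85.729500, 60.962118
4. 52.570933, 47.865844
5. 59.421650, -17.481323
6. 74.036500, -10.529167

Point 1:
  φ: 32° + 47/60 + 37.96/3600 = 32 + 0.783333 + 0.010544 = 32.7938778
  S ⇒ negate
  Lon: 57′ + 1″ = 57.01667′; 91 + 57.01667/60 = 91.9502778
  W → negative
Point 2:
  Lat: 0 + 57/60 + 37/3600 = 0.9602778
  N → positive
  Longitude: 22′ + 23.75″ = 22.39583′; 161 + 22.39583/60 = 161.3732639
  W ⇒ negate
Point 3:
  φ: 43.77′ = 0.729500°; total 85.7295000
  S → negative
  Lon: 60 + 57.7271/60 = 60.9621183
  E ⇒ keep positive
Point 4:
  Lat: 52 + 34/60 + 15.36/3600 = 52.5709333
  N → positive
  Lon: 47 + 51/60 + 57.04/3600 = 47.8658444
  E ⇒ keep positive
Point 5:
  Lat: 59 + 25.299/60 = 59.4216500
  N ⇒ keep positive
  λ: 28.8794′ = 0.481323°; total 17.4813233
  hemisphere W, so the sign is −
Point 6:
  Lat: 2′ + 11.4″ = 2.19000′; 74 + 2.19000/60 = 74.0365000
  N ⇒ keep positive
  Lon: 31′ + 45″ = 31.75000′; 10 + 31.75000/60 = 10.5291667
  W ⇒ negate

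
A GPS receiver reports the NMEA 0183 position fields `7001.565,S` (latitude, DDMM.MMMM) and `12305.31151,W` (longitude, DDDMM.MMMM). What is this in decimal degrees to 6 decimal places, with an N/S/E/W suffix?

φ: degrees = first 2 digits = 70, minutes = 1.565; 70 + 1.565/60 = 70.0260833
Longitude: split at 3 digits → 123° and 5.31151′; 123 + 5.31151/60 = 123.0885252

70.026083° S, 123.088525° W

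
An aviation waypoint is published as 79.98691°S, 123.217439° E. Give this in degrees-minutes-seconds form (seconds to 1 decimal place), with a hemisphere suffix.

79°59′12.9″ S, 123°13′2.8″ E

φ: whole degrees 79; 59.21460′ → 59′ and 12.876″
λ: 0.217439 × 60 = 13.04634′ → 13′, remainder × 60 = 2.780″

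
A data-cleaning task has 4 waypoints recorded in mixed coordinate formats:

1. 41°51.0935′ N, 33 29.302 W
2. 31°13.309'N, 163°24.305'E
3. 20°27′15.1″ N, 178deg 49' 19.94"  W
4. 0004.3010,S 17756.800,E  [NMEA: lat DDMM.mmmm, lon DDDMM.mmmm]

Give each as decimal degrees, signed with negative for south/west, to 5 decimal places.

1. 41.85156, -33.48837
2. 31.22182, 163.40508
3. 20.45419, -178.82221
4. -0.07168, 177.94667

Point 1:
  Latitude: 51.0935′ = 0.851558°; total 41.851558
  N → positive
  Lon: 29.302′ = 0.488367°; total 33.488367
  W → negative
Point 2:
  Lat: 13.309′ = 0.221817°; total 31.221817
  N → positive
  Longitude: 163 + 24.305/60 = 163.405083
  E ⇒ keep positive
Point 3:
  φ: 20° + 27/60 + 15.1/3600 = 20 + 0.450000 + 0.004194 = 20.454194
  N → positive
  Longitude: 178° + 49/60 + 19.94/3600 = 178 + 0.816667 + 0.005539 = 178.822206
  W ⇒ negate
Point 4:
  Latitude: degrees = first 2 digits = 0, minutes = 4.301; 0 + 4.301/60 = 0.071683
  S ⇒ negate
  Lon: split at 3 digits → 177° and 56.8′; 177 + 56.8/60 = 177.946667
  E → positive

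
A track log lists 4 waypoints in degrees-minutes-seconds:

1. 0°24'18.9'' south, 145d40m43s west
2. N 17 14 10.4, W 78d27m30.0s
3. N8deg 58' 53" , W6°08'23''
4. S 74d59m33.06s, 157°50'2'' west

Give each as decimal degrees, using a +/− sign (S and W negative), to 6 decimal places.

Point 1:
  φ: 0 + 24/60 + 18.9/3600 = 0.4052500
  hemisphere S, so the sign is −
  Longitude: 40′ + 43″ = 40.71667′; 145 + 40.71667/60 = 145.6786111
  W ⇒ negate
Point 2:
  Latitude: 17 + 14/60 + 10.4/3600 = 17.2362222
  N → positive
  λ: 78 + 27/60 + 30/3600 = 78.4583333
  hemisphere W, so the sign is −
Point 3:
  Latitude: 58′ + 53″ = 58.88333′; 8 + 58.88333/60 = 8.9813889
  N → positive
  Longitude: 6 + 8/60 + 23/3600 = 6.1397222
  W → negative
Point 4:
  Lat: 74 + 59/60 + 33.06/3600 = 74.9925167
  S → negative
  λ: 157° + 50/60 + 2/3600 = 157 + 0.833333 + 0.000556 = 157.8338889
  W ⇒ negate

1. -0.405250, -145.678611
2. 17.236222, -78.458333
3. 8.981389, -6.139722
4. -74.992517, -157.833889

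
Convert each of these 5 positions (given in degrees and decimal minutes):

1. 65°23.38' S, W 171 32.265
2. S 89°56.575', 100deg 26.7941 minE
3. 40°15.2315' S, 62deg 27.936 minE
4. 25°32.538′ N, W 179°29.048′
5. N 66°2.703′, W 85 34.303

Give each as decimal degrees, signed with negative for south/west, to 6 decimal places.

1. -65.389667, -171.537750
2. -89.942917, 100.446568
3. -40.253858, 62.465600
4. 25.542300, -179.484133
5. 66.045050, -85.571717

Point 1:
  φ: 23.38′ = 0.389667°; total 65.3896667
  hemisphere S, so the sign is −
  Longitude: 171 + 32.265/60 = 171.5377500
  W ⇒ negate
Point 2:
  φ: 56.575′ = 0.942917°; total 89.9429167
  S → negative
  Lon: 100 + 26.7941/60 = 100.4465683
  E → positive
Point 3:
  Lat: 15.2315′ = 0.253858°; total 40.2538583
  S → negative
  Lon: 62 + 27.936/60 = 62.4656000
  E ⇒ keep positive
Point 4:
  Latitude: 25 + 32.538/60 = 25.5423000
  N → positive
  λ: 179 + 29.048/60 = 179.4841333
  W ⇒ negate
Point 5:
  Latitude: 66 + 2.703/60 = 66.0450500
  N ⇒ keep positive
  Lon: 85 + 34.303/60 = 85.5717167
  W → negative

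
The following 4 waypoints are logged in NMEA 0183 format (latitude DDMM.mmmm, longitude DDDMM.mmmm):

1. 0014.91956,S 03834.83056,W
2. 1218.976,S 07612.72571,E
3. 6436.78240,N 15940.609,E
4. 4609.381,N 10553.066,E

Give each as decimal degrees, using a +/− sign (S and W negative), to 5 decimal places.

Point 1:
  φ: degrees = first 2 digits = 0, minutes = 14.91956; 0 + 14.91956/60 = 0.248659
  hemisphere S, so the sign is −
  Longitude: degrees = first 3 digits = 38, minutes = 34.83056; 38 + 34.83056/60 = 38.580509
  W → negative
Point 2:
  Latitude: split at 2 digits → 12° and 18.976′; 12 + 18.976/60 = 12.316267
  S ⇒ negate
  Longitude: split at 3 digits → 076° and 12.72571′; 76 + 12.72571/60 = 76.212095
  E ⇒ keep positive
Point 3:
  φ: degrees = first 2 digits = 64, minutes = 36.7824; 64 + 36.7824/60 = 64.613040
  N → positive
  Longitude: degrees = first 3 digits = 159, minutes = 40.609; 159 + 40.609/60 = 159.676817
  E ⇒ keep positive
Point 4:
  Latitude: degrees = first 2 digits = 46, minutes = 9.381; 46 + 9.381/60 = 46.156350
  N ⇒ keep positive
  λ: degrees = first 3 digits = 105, minutes = 53.066; 105 + 53.066/60 = 105.884433
  E ⇒ keep positive

1. -0.24866, -38.58051
2. -12.31627, 76.21210
3. 64.61304, 159.67682
4. 46.15635, 105.88443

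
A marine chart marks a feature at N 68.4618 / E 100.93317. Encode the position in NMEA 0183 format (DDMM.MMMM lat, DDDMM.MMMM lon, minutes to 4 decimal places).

Lat: 68° + 0.461800 × 60 = 68° 27.708000′
Lon: 100° + 0.933170 × 60 = 100° 55.990200′

6827.7080,N / 10055.9902,E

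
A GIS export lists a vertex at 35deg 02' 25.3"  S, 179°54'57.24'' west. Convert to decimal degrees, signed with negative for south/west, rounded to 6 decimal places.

-35.040361, -179.915900

Latitude: 2′ + 25.3″ = 2.42167′; 35 + 2.42167/60 = 35.0403611
S → negative
Lon: 54′ + 57.24″ = 54.95400′; 179 + 54.95400/60 = 179.9159000
hemisphere W, so the sign is −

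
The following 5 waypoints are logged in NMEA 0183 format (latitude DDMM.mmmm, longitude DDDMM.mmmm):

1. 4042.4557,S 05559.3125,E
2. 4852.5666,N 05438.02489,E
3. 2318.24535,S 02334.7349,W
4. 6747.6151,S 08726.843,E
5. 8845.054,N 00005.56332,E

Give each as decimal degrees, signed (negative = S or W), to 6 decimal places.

1. -40.707595, 55.988542
2. 48.876110, 54.633748
3. -23.304089, -23.578915
4. -67.793585, 87.447383
5. 88.750900, 0.092722

Point 1:
  Latitude: split at 2 digits → 40° and 42.4557′; 40 + 42.4557/60 = 40.7075950
  S ⇒ negate
  λ: split at 3 digits → 055° and 59.3125′; 55 + 59.3125/60 = 55.9885417
  E ⇒ keep positive
Point 2:
  Lat: split at 2 digits → 48° and 52.5666′; 48 + 52.5666/60 = 48.8761100
  N → positive
  Lon: degrees = first 3 digits = 54, minutes = 38.02489; 54 + 38.02489/60 = 54.6337482
  E → positive
Point 3:
  Lat: degrees = first 2 digits = 23, minutes = 18.24535; 23 + 18.24535/60 = 23.3040892
  hemisphere S, so the sign is −
  Lon: degrees = first 3 digits = 23, minutes = 34.7349; 23 + 34.7349/60 = 23.5789150
  hemisphere W, so the sign is −
Point 4:
  φ: split at 2 digits → 67° and 47.6151′; 67 + 47.6151/60 = 67.7935850
  hemisphere S, so the sign is −
  Longitude: degrees = first 3 digits = 87, minutes = 26.843; 87 + 26.843/60 = 87.4473833
  E → positive
Point 5:
  φ: degrees = first 2 digits = 88, minutes = 45.054; 88 + 45.054/60 = 88.7509000
  N ⇒ keep positive
  λ: degrees = first 3 digits = 0, minutes = 5.56332; 0 + 5.56332/60 = 0.0927220
  E ⇒ keep positive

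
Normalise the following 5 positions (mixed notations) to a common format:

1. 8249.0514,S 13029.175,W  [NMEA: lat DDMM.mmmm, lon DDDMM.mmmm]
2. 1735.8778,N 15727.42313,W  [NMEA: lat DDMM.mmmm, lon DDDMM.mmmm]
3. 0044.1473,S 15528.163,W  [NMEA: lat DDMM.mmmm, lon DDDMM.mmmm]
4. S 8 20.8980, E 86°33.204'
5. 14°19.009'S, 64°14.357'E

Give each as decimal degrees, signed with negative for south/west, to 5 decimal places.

Point 1:
  φ: split at 2 digits → 82° and 49.0514′; 82 + 49.0514/60 = 82.817523
  S → negative
  Longitude: degrees = first 3 digits = 130, minutes = 29.175; 130 + 29.175/60 = 130.486250
  W → negative
Point 2:
  Latitude: degrees = first 2 digits = 17, minutes = 35.8778; 17 + 35.8778/60 = 17.597963
  N → positive
  λ: split at 3 digits → 157° and 27.42313′; 157 + 27.42313/60 = 157.457052
  W ⇒ negate
Point 3:
  φ: degrees = first 2 digits = 0, minutes = 44.1473; 0 + 44.1473/60 = 0.735788
  hemisphere S, so the sign is −
  λ: degrees = first 3 digits = 155, minutes = 28.163; 155 + 28.163/60 = 155.469383
  W → negative
Point 4:
  φ: 20.898′ = 0.348300°; total 8.348300
  hemisphere S, so the sign is −
  λ: 33.204′ = 0.553400°; total 86.553400
  E → positive
Point 5:
  Lat: 19.009′ = 0.316817°; total 14.316817
  S ⇒ negate
  λ: 14.357′ = 0.239283°; total 64.239283
  E ⇒ keep positive

1. -82.81752, -130.48625
2. 17.59796, -157.45705
3. -0.73579, -155.46938
4. -8.34830, 86.55340
5. -14.31682, 64.23928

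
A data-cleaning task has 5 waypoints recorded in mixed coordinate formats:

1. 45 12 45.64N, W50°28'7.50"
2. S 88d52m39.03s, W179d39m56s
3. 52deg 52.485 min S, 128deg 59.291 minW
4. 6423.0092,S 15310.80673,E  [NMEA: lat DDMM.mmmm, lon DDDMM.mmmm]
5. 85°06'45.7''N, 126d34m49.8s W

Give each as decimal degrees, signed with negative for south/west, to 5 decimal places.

Point 1:
  Latitude: 45 + 12/60 + 45.64/3600 = 45.212678
  N → positive
  Longitude: 50° + 28/60 + 7.5/3600 = 50 + 0.466667 + 0.002083 = 50.468750
  W ⇒ negate
Point 2:
  φ: 88 + 52/60 + 39.03/3600 = 88.877508
  S ⇒ negate
  Lon: 179 + 39/60 + 56/3600 = 179.665556
  hemisphere W, so the sign is −
Point 3:
  φ: 52 + 52.485/60 = 52.874750
  hemisphere S, so the sign is −
  λ: 59.291′ = 0.988183°; total 128.988183
  W ⇒ negate
Point 4:
  φ: split at 2 digits → 64° and 23.0092′; 64 + 23.0092/60 = 64.383487
  S ⇒ negate
  Longitude: split at 3 digits → 153° and 10.80673′; 153 + 10.80673/60 = 153.180112
  E → positive
Point 5:
  φ: 6′ + 45.7″ = 6.76167′; 85 + 6.76167/60 = 85.112694
  N ⇒ keep positive
  Longitude: 34′ + 49.8″ = 34.83000′; 126 + 34.83000/60 = 126.580500
  W ⇒ negate

1. 45.21268, -50.46875
2. -88.87751, -179.66556
3. -52.87475, -128.98818
4. -64.38349, 153.18011
5. 85.11269, -126.58050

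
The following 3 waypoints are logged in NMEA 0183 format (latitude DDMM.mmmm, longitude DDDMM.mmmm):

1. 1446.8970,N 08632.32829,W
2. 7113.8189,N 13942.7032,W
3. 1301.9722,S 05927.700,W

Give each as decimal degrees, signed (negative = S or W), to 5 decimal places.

Point 1:
  Latitude: degrees = first 2 digits = 14, minutes = 46.897; 14 + 46.897/60 = 14.781617
  N → positive
  λ: degrees = first 3 digits = 86, minutes = 32.32829; 86 + 32.32829/60 = 86.538805
  W ⇒ negate
Point 2:
  Lat: split at 2 digits → 71° and 13.8189′; 71 + 13.8189/60 = 71.230315
  N ⇒ keep positive
  Lon: split at 3 digits → 139° and 42.7032′; 139 + 42.7032/60 = 139.711720
  W → negative
Point 3:
  Latitude: degrees = first 2 digits = 13, minutes = 1.9722; 13 + 1.9722/60 = 13.032870
  S ⇒ negate
  Lon: degrees = first 3 digits = 59, minutes = 27.7; 59 + 27.7/60 = 59.461667
  W ⇒ negate

1. 14.78162, -86.53880
2. 71.23032, -139.71172
3. -13.03287, -59.46167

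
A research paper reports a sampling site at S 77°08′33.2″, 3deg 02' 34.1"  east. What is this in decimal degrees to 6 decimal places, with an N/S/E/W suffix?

77.142556° S, 3.042806° E

Lat: 77° + 8/60 + 33.2/3600 = 77 + 0.133333 + 0.009222 = 77.1425556
Longitude: 2′ + 34.1″ = 2.56833′; 3 + 2.56833/60 = 3.0428056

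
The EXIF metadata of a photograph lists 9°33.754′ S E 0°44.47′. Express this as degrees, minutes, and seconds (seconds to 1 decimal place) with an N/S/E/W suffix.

9°33′45.2″ S, 0°44′28.2″ E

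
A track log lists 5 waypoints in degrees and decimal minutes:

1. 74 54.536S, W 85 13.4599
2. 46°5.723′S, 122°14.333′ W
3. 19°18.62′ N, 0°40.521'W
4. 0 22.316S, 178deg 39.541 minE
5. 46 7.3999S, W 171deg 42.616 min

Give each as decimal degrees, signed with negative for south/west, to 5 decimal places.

Point 1:
  φ: 74 + 54.536/60 = 74.908933
  hemisphere S, so the sign is −
  λ: 13.4599′ = 0.224332°; total 85.224332
  W ⇒ negate
Point 2:
  Latitude: 46 + 5.723/60 = 46.095383
  hemisphere S, so the sign is −
  Lon: 122 + 14.333/60 = 122.238883
  hemisphere W, so the sign is −
Point 3:
  Latitude: 19 + 18.62/60 = 19.310333
  N → positive
  Lon: 0 + 40.521/60 = 0.675350
  W → negative
Point 4:
  φ: 0 + 22.316/60 = 0.371933
  S → negative
  Longitude: 39.541′ = 0.659017°; total 178.659017
  E ⇒ keep positive
Point 5:
  Latitude: 7.3999′ = 0.123332°; total 46.123332
  S ⇒ negate
  λ: 42.616′ = 0.710267°; total 171.710267
  hemisphere W, so the sign is −

1. -74.90893, -85.22433
2. -46.09538, -122.23888
3. 19.31033, -0.67535
4. -0.37193, 178.65902
5. -46.12333, -171.71027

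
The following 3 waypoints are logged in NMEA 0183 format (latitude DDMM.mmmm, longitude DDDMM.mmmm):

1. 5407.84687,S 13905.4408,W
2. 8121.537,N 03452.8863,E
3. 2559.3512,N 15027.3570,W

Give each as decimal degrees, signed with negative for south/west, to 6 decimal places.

Point 1:
  φ: split at 2 digits → 54° and 7.84687′; 54 + 7.84687/60 = 54.1307812
  S ⇒ negate
  λ: degrees = first 3 digits = 139, minutes = 5.4408; 139 + 5.4408/60 = 139.0906800
  W → negative
Point 2:
  φ: split at 2 digits → 81° and 21.537′; 81 + 21.537/60 = 81.3589500
  N ⇒ keep positive
  Lon: degrees = first 3 digits = 34, minutes = 52.8863; 34 + 52.8863/60 = 34.8814383
  E → positive
Point 3:
  Latitude: degrees = first 2 digits = 25, minutes = 59.3512; 25 + 59.3512/60 = 25.9891867
  N → positive
  Lon: split at 3 digits → 150° and 27.357′; 150 + 27.357/60 = 150.4559500
  W ⇒ negate

1. -54.130781, -139.090680
2. 81.358950, 34.881438
3. 25.989187, -150.455950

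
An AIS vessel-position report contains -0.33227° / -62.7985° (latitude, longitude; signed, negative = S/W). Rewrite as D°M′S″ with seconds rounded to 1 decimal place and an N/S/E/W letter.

0°19′56.2″ S, 62°47′54.6″ W

Latitude is negative → S; |value| = 0.332270
Lat: 0.332270° → 19.93620′; 0.93620 × 60 = 56.172″
Longitude is negative → W; |value| = 62.798500
Lon: 0.798500 × 60 = 47.91000′ → 47′, remainder × 60 = 54.600″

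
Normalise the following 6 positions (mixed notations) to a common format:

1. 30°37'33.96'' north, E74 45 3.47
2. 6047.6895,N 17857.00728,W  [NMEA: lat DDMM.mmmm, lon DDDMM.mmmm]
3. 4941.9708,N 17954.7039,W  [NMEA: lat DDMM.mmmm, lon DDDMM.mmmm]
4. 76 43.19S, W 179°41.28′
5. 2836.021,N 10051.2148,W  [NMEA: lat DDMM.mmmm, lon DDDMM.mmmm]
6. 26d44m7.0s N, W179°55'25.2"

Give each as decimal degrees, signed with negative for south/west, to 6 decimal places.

1. 30.626100, 74.750964
2. 60.794825, -178.950121
3. 49.699513, -179.911732
4. -76.719833, -179.688000
5. 28.600350, -100.853580
6. 26.735278, -179.923667

Point 1:
  Lat: 30 + 37/60 + 33.96/3600 = 30.6261000
  N → positive
  Lon: 45′ + 3.47″ = 45.05783′; 74 + 45.05783/60 = 74.7509639
  E ⇒ keep positive
Point 2:
  Latitude: split at 2 digits → 60° and 47.6895′; 60 + 47.6895/60 = 60.7948250
  N → positive
  λ: degrees = first 3 digits = 178, minutes = 57.00728; 178 + 57.00728/60 = 178.9501213
  hemisphere W, so the sign is −
Point 3:
  φ: degrees = first 2 digits = 49, minutes = 41.9708; 49 + 41.9708/60 = 49.6995133
  N ⇒ keep positive
  Lon: degrees = first 3 digits = 179, minutes = 54.7039; 179 + 54.7039/60 = 179.9117317
  W → negative
Point 4:
  Lat: 76 + 43.19/60 = 76.7198333
  hemisphere S, so the sign is −
  λ: 179 + 41.28/60 = 179.6880000
  W ⇒ negate
Point 5:
  Lat: degrees = first 2 digits = 28, minutes = 36.021; 28 + 36.021/60 = 28.6003500
  N → positive
  λ: split at 3 digits → 100° and 51.2148′; 100 + 51.2148/60 = 100.8535800
  W → negative
Point 6:
  Lat: 44′ + 7″ = 44.11667′; 26 + 44.11667/60 = 26.7352778
  N → positive
  Longitude: 55′ + 25.2″ = 55.42000′; 179 + 55.42000/60 = 179.9236667
  W → negative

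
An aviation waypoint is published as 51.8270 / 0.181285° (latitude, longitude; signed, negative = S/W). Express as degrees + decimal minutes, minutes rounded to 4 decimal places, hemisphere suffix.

φ: 51° + 0.827000 × 60 = 51° 49.620000′
Lon: minutes = (0.181285 − 0) × 60 = 10.877100

51° 49.6200′ N, 0° 10.8771′ E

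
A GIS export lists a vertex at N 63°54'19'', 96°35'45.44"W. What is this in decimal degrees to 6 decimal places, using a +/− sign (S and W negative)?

Lat: 63° + 54/60 + 19/3600 = 63 + 0.900000 + 0.005278 = 63.9052778
N → positive
λ: 35′ + 45.44″ = 35.75733′; 96 + 35.75733/60 = 96.5959556
W → negative

63.905278, -96.595956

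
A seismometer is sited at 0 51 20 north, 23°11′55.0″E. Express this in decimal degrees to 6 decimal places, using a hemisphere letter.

Latitude: 0 + 51/60 + 20/3600 = 0.8555556
Longitude: 11′ + 55″ = 11.91667′; 23 + 11.91667/60 = 23.1986111

0.855556° N, 23.198611° E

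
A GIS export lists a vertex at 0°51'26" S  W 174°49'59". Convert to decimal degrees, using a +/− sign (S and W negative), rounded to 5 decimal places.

φ: 51′ + 26″ = 51.43333′; 0 + 51.43333/60 = 0.857222
S ⇒ negate
λ: 49′ + 59″ = 49.98333′; 174 + 49.98333/60 = 174.833056
W → negative

-0.85722, -174.83306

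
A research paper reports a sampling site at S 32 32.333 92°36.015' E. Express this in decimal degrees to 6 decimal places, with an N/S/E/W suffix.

φ: 32 + 32.333/60 = 32.5388833
Longitude: 92 + 36.015/60 = 92.6002500

32.538883° S, 92.600250° E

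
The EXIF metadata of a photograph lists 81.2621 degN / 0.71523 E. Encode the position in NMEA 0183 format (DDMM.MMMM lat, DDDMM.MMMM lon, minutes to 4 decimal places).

8115.7260,N / 00042.9138,E

Lat: 81° + 0.262100 × 60 = 81° 15.726000′
λ: minutes = (0.715230 − 0) × 60 = 42.913800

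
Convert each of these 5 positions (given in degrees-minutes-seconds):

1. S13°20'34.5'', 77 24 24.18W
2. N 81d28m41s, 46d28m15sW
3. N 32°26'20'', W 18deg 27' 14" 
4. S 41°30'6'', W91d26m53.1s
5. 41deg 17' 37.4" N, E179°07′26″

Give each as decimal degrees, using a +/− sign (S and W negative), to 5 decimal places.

Point 1:
  Latitude: 20′ + 34.5″ = 20.57500′; 13 + 20.57500/60 = 13.342917
  hemisphere S, so the sign is −
  λ: 77° + 24/60 + 24.18/3600 = 77 + 0.400000 + 0.006717 = 77.406717
  hemisphere W, so the sign is −
Point 2:
  Latitude: 81° + 28/60 + 41/3600 = 81 + 0.466667 + 0.011389 = 81.478056
  N ⇒ keep positive
  Lon: 28′ + 15″ = 28.25000′; 46 + 28.25000/60 = 46.470833
  W ⇒ negate
Point 3:
  φ: 32 + 26/60 + 20/3600 = 32.438889
  N → positive
  λ: 18 + 27/60 + 14/3600 = 18.453889
  hemisphere W, so the sign is −
Point 4:
  φ: 30′ + 6″ = 30.10000′; 41 + 30.10000/60 = 41.501667
  S ⇒ negate
  λ: 91° + 26/60 + 53.1/3600 = 91 + 0.433333 + 0.014750 = 91.448083
  W ⇒ negate
Point 5:
  Lat: 41 + 17/60 + 37.4/3600 = 41.293722
  N → positive
  Lon: 179 + 7/60 + 26/3600 = 179.123889
  E ⇒ keep positive

1. -13.34292, -77.40672
2. 81.47806, -46.47083
3. 32.43889, -18.45389
4. -41.50167, -91.44808
5. 41.29372, 179.12389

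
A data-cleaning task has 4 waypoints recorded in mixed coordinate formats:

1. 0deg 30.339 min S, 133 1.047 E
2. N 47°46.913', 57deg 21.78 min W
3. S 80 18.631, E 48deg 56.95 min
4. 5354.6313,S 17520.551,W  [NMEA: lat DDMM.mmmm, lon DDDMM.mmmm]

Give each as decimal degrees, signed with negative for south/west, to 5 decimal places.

1. -0.50565, 133.01745
2. 47.78188, -57.36300
3. -80.31052, 48.94917
4. -53.91052, -175.34252

Point 1:
  φ: 30.339′ = 0.505650°; total 0.505650
  S → negative
  Longitude: 1.047′ = 0.017450°; total 133.017450
  E ⇒ keep positive
Point 2:
  Lat: 46.913′ = 0.781883°; total 47.781883
  N → positive
  Longitude: 21.78′ = 0.363000°; total 57.363000
  hemisphere W, so the sign is −
Point 3:
  Lat: 80 + 18.631/60 = 80.310517
  S → negative
  Lon: 56.95′ = 0.949167°; total 48.949167
  E → positive
Point 4:
  Lat: split at 2 digits → 53° and 54.6313′; 53 + 54.6313/60 = 53.910522
  S ⇒ negate
  Lon: degrees = first 3 digits = 175, minutes = 20.551; 175 + 20.551/60 = 175.342517
  W → negative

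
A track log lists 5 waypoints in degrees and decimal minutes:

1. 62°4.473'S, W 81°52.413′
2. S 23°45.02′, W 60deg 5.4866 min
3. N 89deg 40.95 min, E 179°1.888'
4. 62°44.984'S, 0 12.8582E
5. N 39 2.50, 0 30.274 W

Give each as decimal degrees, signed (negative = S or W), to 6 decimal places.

Point 1:
  Lat: 62 + 4.473/60 = 62.0745500
  S → negative
  Lon: 52.413′ = 0.873550°; total 81.8735500
  W → negative
Point 2:
  Lat: 23 + 45.02/60 = 23.7503333
  S → negative
  λ: 5.4866′ = 0.091443°; total 60.0914433
  hemisphere W, so the sign is −
Point 3:
  φ: 40.95′ = 0.682500°; total 89.6825000
  N → positive
  λ: 1.888′ = 0.031467°; total 179.0314667
  E ⇒ keep positive
Point 4:
  Lat: 44.984′ = 0.749733°; total 62.7497333
  S → negative
  λ: 12.8582′ = 0.214303°; total 0.2143033
  E ⇒ keep positive
Point 5:
  φ: 2.5′ = 0.041667°; total 39.0416667
  N → positive
  λ: 30.274′ = 0.504567°; total 0.5045667
  W ⇒ negate

1. -62.074550, -81.873550
2. -23.750333, -60.091443
3. 89.682500, 179.031467
4. -62.749733, 0.214303
5. 39.041667, -0.504567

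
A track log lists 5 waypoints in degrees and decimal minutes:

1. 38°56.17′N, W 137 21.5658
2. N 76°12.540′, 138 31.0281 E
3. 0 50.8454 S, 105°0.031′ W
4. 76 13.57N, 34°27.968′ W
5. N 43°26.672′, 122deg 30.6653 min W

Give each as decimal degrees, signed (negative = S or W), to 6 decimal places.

Point 1:
  Latitude: 38 + 56.17/60 = 38.9361667
  N ⇒ keep positive
  Lon: 21.5658′ = 0.359430°; total 137.3594300
  W ⇒ negate
Point 2:
  Lat: 76 + 12.54/60 = 76.2090000
  N ⇒ keep positive
  λ: 31.0281′ = 0.517135°; total 138.5171350
  E → positive
Point 3:
  Lat: 0 + 50.8454/60 = 0.8474233
  hemisphere S, so the sign is −
  Longitude: 0.031′ = 0.000517°; total 105.0005167
  hemisphere W, so the sign is −
Point 4:
  Latitude: 13.57′ = 0.226167°; total 76.2261667
  N ⇒ keep positive
  Longitude: 34 + 27.968/60 = 34.4661333
  W ⇒ negate
Point 5:
  Lat: 26.672′ = 0.444533°; total 43.4445333
  N ⇒ keep positive
  Lon: 30.6653′ = 0.511088°; total 122.5110883
  W → negative

1. 38.936167, -137.359430
2. 76.209000, 138.517135
3. -0.847423, -105.000517
4. 76.226167, -34.466133
5. 43.444533, -122.511088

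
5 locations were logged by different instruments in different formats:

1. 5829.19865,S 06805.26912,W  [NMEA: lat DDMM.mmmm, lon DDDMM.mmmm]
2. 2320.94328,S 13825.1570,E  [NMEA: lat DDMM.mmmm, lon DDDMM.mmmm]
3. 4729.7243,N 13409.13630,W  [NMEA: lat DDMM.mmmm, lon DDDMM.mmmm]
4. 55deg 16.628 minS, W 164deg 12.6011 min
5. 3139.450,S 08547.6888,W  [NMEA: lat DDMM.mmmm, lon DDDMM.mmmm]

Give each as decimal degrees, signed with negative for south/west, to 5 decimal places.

Point 1:
  Latitude: degrees = first 2 digits = 58, minutes = 29.19865; 58 + 29.19865/60 = 58.486644
  S → negative
  λ: degrees = first 3 digits = 68, minutes = 5.26912; 68 + 5.26912/60 = 68.087819
  hemisphere W, so the sign is −
Point 2:
  Lat: split at 2 digits → 23° and 20.94328′; 23 + 20.94328/60 = 23.349055
  S ⇒ negate
  Longitude: split at 3 digits → 138° and 25.157′; 138 + 25.157/60 = 138.419283
  E → positive
Point 3:
  Lat: degrees = first 2 digits = 47, minutes = 29.7243; 47 + 29.7243/60 = 47.495405
  N ⇒ keep positive
  Longitude: degrees = first 3 digits = 134, minutes = 9.1363; 134 + 9.1363/60 = 134.152272
  W ⇒ negate
Point 4:
  φ: 55 + 16.628/60 = 55.277133
  S → negative
  λ: 164 + 12.6011/60 = 164.210018
  hemisphere W, so the sign is −
Point 5:
  Lat: split at 2 digits → 31° and 39.45′; 31 + 39.45/60 = 31.657500
  S → negative
  Lon: split at 3 digits → 085° and 47.6888′; 85 + 47.6888/60 = 85.794813
  W ⇒ negate

1. -58.48664, -68.08782
2. -23.34905, 138.41928
3. 47.49541, -134.15227
4. -55.27713, -164.21002
5. -31.65750, -85.79481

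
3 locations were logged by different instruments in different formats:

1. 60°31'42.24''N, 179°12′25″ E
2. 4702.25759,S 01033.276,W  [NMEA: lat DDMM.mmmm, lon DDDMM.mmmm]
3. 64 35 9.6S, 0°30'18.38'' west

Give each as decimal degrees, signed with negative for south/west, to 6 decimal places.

Point 1:
  Latitude: 60 + 31/60 + 42.24/3600 = 60.5284000
  N → positive
  λ: 179 + 12/60 + 25/3600 = 179.2069444
  E ⇒ keep positive
Point 2:
  Latitude: degrees = first 2 digits = 47, minutes = 2.25759; 47 + 2.25759/60 = 47.0376265
  hemisphere S, so the sign is −
  Lon: degrees = first 3 digits = 10, minutes = 33.276; 10 + 33.276/60 = 10.5546000
  hemisphere W, so the sign is −
Point 3:
  Lat: 35′ + 9.6″ = 35.16000′; 64 + 35.16000/60 = 64.5860000
  S → negative
  Lon: 0 + 30/60 + 18.38/3600 = 0.5051056
  W ⇒ negate

1. 60.528400, 179.206944
2. -47.037627, -10.554600
3. -64.586000, -0.505106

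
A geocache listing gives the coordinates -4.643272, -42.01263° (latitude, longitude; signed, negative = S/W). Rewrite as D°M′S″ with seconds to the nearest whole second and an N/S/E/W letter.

4°38′36″ S, 42°00′45″ W

Latitude is negative → S; |value| = 4.643272
φ: 0.643272° → 38.59632′; 0.59632 × 60 = 35.78″
Longitude is negative → W; |value| = 42.012630
Lon: 0.012630 × 60 = 0.75780′ → 0′, remainder × 60 = 45.47″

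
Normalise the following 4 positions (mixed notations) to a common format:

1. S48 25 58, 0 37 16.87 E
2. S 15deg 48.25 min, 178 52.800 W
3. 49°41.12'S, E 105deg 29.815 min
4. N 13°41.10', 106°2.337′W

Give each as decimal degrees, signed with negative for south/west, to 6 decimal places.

1. -48.432778, 0.621353
2. -15.804167, -178.880000
3. -49.685333, 105.496917
4. 13.685000, -106.038950

Point 1:
  φ: 48 + 25/60 + 58/3600 = 48.4327778
  S ⇒ negate
  λ: 37′ + 16.87″ = 37.28117′; 0 + 37.28117/60 = 0.6213528
  E ⇒ keep positive
Point 2:
  Latitude: 15 + 48.25/60 = 15.8041667
  S ⇒ negate
  λ: 52.8′ = 0.880000°; total 178.8800000
  W → negative
Point 3:
  φ: 49 + 41.12/60 = 49.6853333
  hemisphere S, so the sign is −
  Lon: 29.815′ = 0.496917°; total 105.4969167
  E ⇒ keep positive
Point 4:
  φ: 13 + 41.1/60 = 13.6850000
  N → positive
  λ: 2.337′ = 0.038950°; total 106.0389500
  hemisphere W, so the sign is −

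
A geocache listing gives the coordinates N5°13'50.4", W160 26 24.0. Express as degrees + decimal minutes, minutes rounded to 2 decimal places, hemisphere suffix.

5° 13.84′ N, 160° 26.40′ W

φ: seconds/60 = 0.84000; minutes = 13 + 0.84000 = 13.8400
Lon: 26 + 24/60 = 26.4000′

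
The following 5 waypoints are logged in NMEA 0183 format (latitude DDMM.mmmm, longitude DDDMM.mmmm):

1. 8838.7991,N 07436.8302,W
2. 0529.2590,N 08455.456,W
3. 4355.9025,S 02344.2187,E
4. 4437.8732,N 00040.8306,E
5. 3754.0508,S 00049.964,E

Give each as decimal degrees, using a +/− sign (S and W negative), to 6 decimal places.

1. 88.646652, -74.613837
2. 5.487650, -84.924267
3. -43.931708, 23.736978
4. 44.631220, 0.680510
5. -37.900847, 0.832733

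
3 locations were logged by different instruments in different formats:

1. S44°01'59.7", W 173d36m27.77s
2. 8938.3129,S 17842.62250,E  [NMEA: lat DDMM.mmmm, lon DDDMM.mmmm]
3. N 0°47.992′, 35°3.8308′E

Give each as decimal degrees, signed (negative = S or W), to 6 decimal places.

1. -44.033250, -173.607714
2. -89.638548, 178.710375
3. 0.799867, 35.063847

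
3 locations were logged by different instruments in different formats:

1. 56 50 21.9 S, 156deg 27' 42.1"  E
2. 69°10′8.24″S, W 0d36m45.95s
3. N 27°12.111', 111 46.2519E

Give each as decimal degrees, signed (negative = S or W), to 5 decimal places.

1. -56.83942, 156.46169
2. -69.16896, -0.61276
3. 27.20185, 111.77087

Point 1:
  Lat: 50′ + 21.9″ = 50.36500′; 56 + 50.36500/60 = 56.839417
  S ⇒ negate
  Lon: 27′ + 42.1″ = 27.70167′; 156 + 27.70167/60 = 156.461694
  E → positive
Point 2:
  φ: 10′ + 8.24″ = 10.13733′; 69 + 10.13733/60 = 69.168956
  S ⇒ negate
  λ: 0° + 36/60 + 45.95/3600 = 0 + 0.600000 + 0.012764 = 0.612764
  W → negative
Point 3:
  Lat: 27 + 12.111/60 = 27.201850
  N ⇒ keep positive
  λ: 111 + 46.2519/60 = 111.770865
  E ⇒ keep positive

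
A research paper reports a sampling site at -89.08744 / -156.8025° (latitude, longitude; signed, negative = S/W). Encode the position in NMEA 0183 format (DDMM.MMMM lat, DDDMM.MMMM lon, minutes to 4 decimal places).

8905.2464,S / 15648.1500,W

Latitude is negative → S; |value| = 89.087440
φ: 89° + 0.087440 × 60 = 89° 5.246400′
Longitude is negative → W; |value| = 156.802500
Lon: fractional part 0.802500 → 48.150000 minutes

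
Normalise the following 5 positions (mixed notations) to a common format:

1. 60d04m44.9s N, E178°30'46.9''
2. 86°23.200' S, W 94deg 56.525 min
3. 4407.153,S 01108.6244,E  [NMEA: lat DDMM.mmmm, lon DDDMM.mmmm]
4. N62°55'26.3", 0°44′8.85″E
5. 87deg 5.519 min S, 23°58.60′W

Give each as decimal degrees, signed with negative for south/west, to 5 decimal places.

1. 60.07914, 178.51303
2. -86.38667, -94.94208
3. -44.11922, 11.14374
4. 62.92397, 0.73579
5. -87.09198, -23.97667

Point 1:
  φ: 60° + 4/60 + 44.9/3600 = 60 + 0.066667 + 0.012472 = 60.079139
  N ⇒ keep positive
  λ: 178 + 30/60 + 46.9/3600 = 178.513028
  E → positive
Point 2:
  Lat: 23.2′ = 0.386667°; total 86.386667
  S ⇒ negate
  Lon: 56.525′ = 0.942083°; total 94.942083
  hemisphere W, so the sign is −
Point 3:
  Latitude: split at 2 digits → 44° and 7.153′; 44 + 7.153/60 = 44.119217
  S ⇒ negate
  Longitude: split at 3 digits → 011° and 8.6244′; 11 + 8.6244/60 = 11.143740
  E ⇒ keep positive
Point 4:
  Latitude: 55′ + 26.3″ = 55.43833′; 62 + 55.43833/60 = 62.923972
  N ⇒ keep positive
  Longitude: 0° + 44/60 + 8.85/3600 = 0 + 0.733333 + 0.002458 = 0.735792
  E → positive
Point 5:
  φ: 87 + 5.519/60 = 87.091983
  S → negative
  λ: 23 + 58.6/60 = 23.976667
  hemisphere W, so the sign is −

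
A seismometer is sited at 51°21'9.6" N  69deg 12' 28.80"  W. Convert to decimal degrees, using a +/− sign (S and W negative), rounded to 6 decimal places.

Latitude: 51 + 21/60 + 9.6/3600 = 51.3526667
N ⇒ keep positive
Lon: 69° + 12/60 + 28.8/3600 = 69 + 0.200000 + 0.008000 = 69.2080000
W → negative

51.352667, -69.208000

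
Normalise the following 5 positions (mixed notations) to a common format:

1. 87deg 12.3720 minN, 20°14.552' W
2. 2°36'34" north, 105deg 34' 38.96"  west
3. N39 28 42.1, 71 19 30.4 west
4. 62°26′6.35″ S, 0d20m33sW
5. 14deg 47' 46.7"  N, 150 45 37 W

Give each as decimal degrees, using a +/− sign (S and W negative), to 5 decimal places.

Point 1:
  φ: 87 + 12.372/60 = 87.206200
  N ⇒ keep positive
  Longitude: 14.552′ = 0.242533°; total 20.242533
  hemisphere W, so the sign is −
Point 2:
  Lat: 2° + 36/60 + 34/3600 = 2 + 0.600000 + 0.009444 = 2.609444
  N ⇒ keep positive
  Longitude: 34′ + 38.96″ = 34.64933′; 105 + 34.64933/60 = 105.577489
  W → negative
Point 3:
  Lat: 39° + 28/60 + 42.1/3600 = 39 + 0.466667 + 0.011694 = 39.478361
  N ⇒ keep positive
  λ: 71° + 19/60 + 30.4/3600 = 71 + 0.316667 + 0.008444 = 71.325111
  W → negative
Point 4:
  Latitude: 62° + 26/60 + 6.35/3600 = 62 + 0.433333 + 0.001764 = 62.435097
  S ⇒ negate
  λ: 0 + 20/60 + 33/3600 = 0.342500
  W ⇒ negate
Point 5:
  φ: 14 + 47/60 + 46.7/3600 = 14.796306
  N → positive
  Longitude: 150 + 45/60 + 37/3600 = 150.760278
  W → negative

1. 87.20620, -20.24253
2. 2.60944, -105.57749
3. 39.47836, -71.32511
4. -62.43510, -0.34250
5. 14.79631, -150.76028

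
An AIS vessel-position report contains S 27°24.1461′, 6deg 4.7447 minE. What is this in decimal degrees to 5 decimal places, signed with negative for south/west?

-27.40244, 6.07908

Latitude: 27 + 24.1461/60 = 27.402435
hemisphere S, so the sign is −
Longitude: 4.7447′ = 0.079078°; total 6.079078
E → positive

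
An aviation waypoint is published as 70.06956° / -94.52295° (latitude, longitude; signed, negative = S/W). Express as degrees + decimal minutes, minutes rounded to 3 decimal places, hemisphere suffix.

Lat: fractional part 0.069560 → 4.17360 minutes
Longitude is negative → W; |value| = 94.522950
Longitude: minutes = (94.522950 − 94) × 60 = 31.37700

70° 4.174′ N, 94° 31.377′ W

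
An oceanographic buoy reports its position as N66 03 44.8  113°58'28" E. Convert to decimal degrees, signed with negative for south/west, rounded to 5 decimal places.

66.06244, 113.97444

φ: 66 + 3/60 + 44.8/3600 = 66.062444
N ⇒ keep positive
Longitude: 113 + 58/60 + 28/3600 = 113.974444
E ⇒ keep positive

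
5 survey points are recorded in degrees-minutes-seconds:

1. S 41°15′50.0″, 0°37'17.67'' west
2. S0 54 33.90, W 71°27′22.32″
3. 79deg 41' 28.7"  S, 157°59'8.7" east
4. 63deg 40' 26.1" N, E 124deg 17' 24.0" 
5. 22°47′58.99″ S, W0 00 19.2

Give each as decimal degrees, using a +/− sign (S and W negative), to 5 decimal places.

1. -41.26389, -0.62158
2. -0.90942, -71.45620
3. -79.69131, 157.98575
4. 63.67392, 124.29000
5. -22.79972, -0.00533

Point 1:
  Latitude: 15′ + 50″ = 15.83333′; 41 + 15.83333/60 = 41.263889
  S → negative
  λ: 0° + 37/60 + 17.67/3600 = 0 + 0.616667 + 0.004908 = 0.621575
  W ⇒ negate
Point 2:
  Latitude: 0 + 54/60 + 33.9/3600 = 0.909417
  S ⇒ negate
  λ: 27′ + 22.32″ = 27.37200′; 71 + 27.37200/60 = 71.456200
  hemisphere W, so the sign is −
Point 3:
  φ: 41′ + 28.7″ = 41.47833′; 79 + 41.47833/60 = 79.691306
  S ⇒ negate
  Longitude: 157° + 59/60 + 8.7/3600 = 157 + 0.983333 + 0.002417 = 157.985750
  E ⇒ keep positive
Point 4:
  Lat: 63° + 40/60 + 26.1/3600 = 63 + 0.666667 + 0.007250 = 63.673917
  N ⇒ keep positive
  Longitude: 124 + 17/60 + 24/3600 = 124.290000
  E ⇒ keep positive
Point 5:
  Latitude: 47′ + 58.99″ = 47.98317′; 22 + 47.98317/60 = 22.799719
  S → negative
  Longitude: 0′ + 19.2″ = 0.32000′; 0 + 0.32000/60 = 0.005333
  hemisphere W, so the sign is −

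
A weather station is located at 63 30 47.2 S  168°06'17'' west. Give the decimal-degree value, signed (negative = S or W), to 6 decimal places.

-63.513111, -168.104722

Lat: 63° + 30/60 + 47.2/3600 = 63 + 0.500000 + 0.013111 = 63.5131111
S ⇒ negate
Lon: 168° + 6/60 + 17/3600 = 168 + 0.100000 + 0.004722 = 168.1047222
hemisphere W, so the sign is −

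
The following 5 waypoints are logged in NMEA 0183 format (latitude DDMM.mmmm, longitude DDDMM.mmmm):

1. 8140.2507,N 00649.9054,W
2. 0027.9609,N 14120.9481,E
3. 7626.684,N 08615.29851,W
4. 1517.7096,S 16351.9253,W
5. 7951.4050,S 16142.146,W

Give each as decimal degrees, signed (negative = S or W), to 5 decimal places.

Point 1:
  φ: split at 2 digits → 81° and 40.2507′; 81 + 40.2507/60 = 81.670845
  N → positive
  Lon: split at 3 digits → 006° and 49.9054′; 6 + 49.9054/60 = 6.831757
  W → negative
Point 2:
  φ: degrees = first 2 digits = 0, minutes = 27.9609; 0 + 27.9609/60 = 0.466015
  N ⇒ keep positive
  λ: degrees = first 3 digits = 141, minutes = 20.9481; 141 + 20.9481/60 = 141.349135
  E → positive
Point 3:
  Latitude: degrees = first 2 digits = 76, minutes = 26.684; 76 + 26.684/60 = 76.444733
  N → positive
  λ: split at 3 digits → 086° and 15.29851′; 86 + 15.29851/60 = 86.254975
  W → negative
Point 4:
  Latitude: split at 2 digits → 15° and 17.7096′; 15 + 17.7096/60 = 15.295160
  hemisphere S, so the sign is −
  Longitude: split at 3 digits → 163° and 51.9253′; 163 + 51.9253/60 = 163.865422
  hemisphere W, so the sign is −
Point 5:
  Lat: split at 2 digits → 79° and 51.405′; 79 + 51.405/60 = 79.856750
  S ⇒ negate
  Lon: split at 3 digits → 161° and 42.146′; 161 + 42.146/60 = 161.702433
  W → negative

1. 81.67085, -6.83176
2. 0.46602, 141.34914
3. 76.44473, -86.25498
4. -15.29516, -163.86542
5. -79.85675, -161.70243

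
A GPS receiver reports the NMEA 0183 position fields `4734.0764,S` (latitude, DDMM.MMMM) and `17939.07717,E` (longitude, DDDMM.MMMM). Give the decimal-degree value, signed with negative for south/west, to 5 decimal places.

-47.56794, 179.65129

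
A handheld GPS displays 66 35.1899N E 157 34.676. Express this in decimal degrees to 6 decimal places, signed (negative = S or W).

Lat: 66 + 35.1899/60 = 66.5864983
N → positive
Lon: 157 + 34.676/60 = 157.5779333
E ⇒ keep positive

66.586498, 157.577933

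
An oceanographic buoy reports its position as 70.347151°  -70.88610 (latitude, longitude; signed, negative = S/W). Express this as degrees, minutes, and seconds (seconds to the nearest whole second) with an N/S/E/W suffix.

φ: 0.347151 × 60 = 20.82906′ → 20′, remainder × 60 = 49.74″
Longitude is negative → W; |value| = 70.886100
λ: 0.886100 × 60 = 53.16600′ → 53′, remainder × 60 = 9.96″

70°20′50″ N, 70°53′10″ W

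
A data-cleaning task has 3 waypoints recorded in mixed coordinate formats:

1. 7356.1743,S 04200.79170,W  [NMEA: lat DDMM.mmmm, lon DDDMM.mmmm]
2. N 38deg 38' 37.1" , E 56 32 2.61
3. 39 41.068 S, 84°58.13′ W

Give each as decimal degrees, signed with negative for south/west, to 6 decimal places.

1. -73.936238, -42.013195
2. 38.643639, 56.534058
3. -39.684467, -84.968833

Point 1:
  φ: degrees = first 2 digits = 73, minutes = 56.1743; 73 + 56.1743/60 = 73.9362383
  S ⇒ negate
  Longitude: split at 3 digits → 042° and 0.7917′; 42 + 0.7917/60 = 42.0131950
  W ⇒ negate
Point 2:
  φ: 38 + 38/60 + 37.1/3600 = 38.6436389
  N → positive
  Lon: 56 + 32/60 + 2.61/3600 = 56.5340583
  E → positive
Point 3:
  φ: 39 + 41.068/60 = 39.6844667
  hemisphere S, so the sign is −
  Lon: 84 + 58.13/60 = 84.9688333
  hemisphere W, so the sign is −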